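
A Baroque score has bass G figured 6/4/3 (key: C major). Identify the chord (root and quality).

C major seventh

The figures 6/4/3 indicate a seventh chord in second inversion.
In second inversion the root lies a fourth above the bass: a fourth above G in C major is C.
The chord tones are G, B, C, E, giving C major seventh.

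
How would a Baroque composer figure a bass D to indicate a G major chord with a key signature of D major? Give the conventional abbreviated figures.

6/4

D is the fifth of G major, so the chord is in second inversion.
A triad in second inversion is figured 6/4, conventionally abbreviated 6/4.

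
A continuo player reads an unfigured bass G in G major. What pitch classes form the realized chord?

An unfigured bass implies 5/3.
A third above G in this key is B.
A fifth above G in this key is D.
Together with the bass G, this spells G major in root position.

G, B, D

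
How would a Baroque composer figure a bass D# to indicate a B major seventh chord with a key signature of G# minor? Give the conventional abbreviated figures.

D# is the third of B major seventh, so the chord is in first inversion.
A seventh chord in first inversion is figured 6/5/3, conventionally abbreviated 6/5.

6/5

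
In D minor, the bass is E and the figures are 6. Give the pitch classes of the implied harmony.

The written figures 6 are shorthand for 6/3: the 3 is implied.
A third above E in this key is G.
A sixth above E in this key is C.
Together with the bass E, this spells C major in first inversion.

E, G, C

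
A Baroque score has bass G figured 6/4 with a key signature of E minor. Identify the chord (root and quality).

C major

The figures 6/4 indicate a triad in second inversion.
In second inversion the root lies a fourth above the bass: a fourth above G in E minor is C.
The chord tones are G, C, E, giving C major.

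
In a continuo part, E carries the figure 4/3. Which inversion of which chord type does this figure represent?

seventh chord, second inversion

4/3 is shorthand for 6/4/3.
Intervals of 6/4/3 above the bass form a seventh chord; the bass is the fifth, so this is second inversion.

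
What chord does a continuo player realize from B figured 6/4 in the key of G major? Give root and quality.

E minor

The figures 6/4 indicate a triad in second inversion.
In second inversion the root lies a fourth above the bass: a fourth above B in G major is E.
The chord tones are B, E, G, giving E minor.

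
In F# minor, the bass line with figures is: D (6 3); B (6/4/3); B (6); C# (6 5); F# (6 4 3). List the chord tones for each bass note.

D, F#, B | B, D, E, G# | B, D, G# | C#, E, G#, A | F#, A, B, D

D (6/3): D, F#, B.
B (6/4/3): B, D, E, G#.
B (6/3): B, D, G#.
C# (6/5/3): C#, E, G#, A.
F# (6/4/3): F#, A, B, D.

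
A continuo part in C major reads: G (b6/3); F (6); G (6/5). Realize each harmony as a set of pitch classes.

G, B, Eb | F, A, D | G, B, D, E

G (b6/3): G, B, Eb.
F (6/3): F, A, D.
G (6/5/3): G, B, D, E.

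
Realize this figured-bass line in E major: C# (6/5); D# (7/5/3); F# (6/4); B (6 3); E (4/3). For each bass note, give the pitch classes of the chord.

C# (6/5/3): C#, E, G#, A.
D# (7/5/3): D#, F#, A, C#.
F# (6/4): F#, B, D#.
B (6/3): B, D#, G#.
E (6/4/3): E, G#, A, C#.

C#, E, G#, A | D#, F#, A, C# | F#, B, D# | B, D#, G# | E, G#, A, C#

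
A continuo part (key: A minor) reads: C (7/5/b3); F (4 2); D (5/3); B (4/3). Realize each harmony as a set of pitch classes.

C (7/5/b3): C, Eb, G, B.
F (6/4/2): F, G, B, D.
D (5/3): D, F, A.
B (6/4/3): B, D, E, G.

C, Eb, G, B | F, G, B, D | D, F, A | B, D, E, G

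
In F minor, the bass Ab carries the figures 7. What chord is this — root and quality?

Ab major seventh

The figures 7 indicate a seventh chord in root position.
In root position the bass is the root, so the root is Ab.
The chord tones are Ab, C, Eb, G, giving Ab major seventh.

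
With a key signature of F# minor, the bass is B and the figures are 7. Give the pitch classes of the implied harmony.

B, D, F#, A

The written figures 7 are shorthand for 7/5/3: the 5/3 are implied.
A third above B in this key is D.
A fifth above B in this key is F#.
A seventh above B in this key is A.
Together with the bass B, this spells B minor seventh in root position.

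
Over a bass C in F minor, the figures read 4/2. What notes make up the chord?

The written figures 4/2 are shorthand for 6/4/2: the 6 is implied.
A second above C in this key is Db.
A fourth above C in this key is F.
A sixth above C in this key is Ab.
Together with the bass C, this spells Db major seventh in third inversion.

C, Db, F, Ab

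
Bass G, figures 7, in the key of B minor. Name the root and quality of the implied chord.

G major seventh

The figures 7 indicate a seventh chord in root position.
In root position the bass is the root, so the root is G.
The chord tones are G, B, D, F#, giving G major seventh.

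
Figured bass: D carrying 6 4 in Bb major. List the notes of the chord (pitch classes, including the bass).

D, G, Bb

A fourth above D in this key is G.
A sixth above D in this key is Bb.
Together with the bass D, this spells G minor in second inversion.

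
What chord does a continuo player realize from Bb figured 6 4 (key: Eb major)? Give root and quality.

Eb major

The figures 6 4 indicate a triad in second inversion.
In second inversion the root lies a fourth above the bass: a fourth above Bb in Eb major is Eb.
The chord tones are Bb, Eb, G, giving Eb major.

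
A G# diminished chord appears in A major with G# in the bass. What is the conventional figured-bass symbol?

no figures

G# is the root of G# diminished, so the chord is in root position.
A triad in root position is figured 5/3, conventionally abbreviated (no figures — root-position triad).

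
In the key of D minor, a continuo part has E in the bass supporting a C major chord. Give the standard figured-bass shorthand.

6

E is the third of C major, so the chord is in first inversion.
A triad in first inversion is figured 6/3, conventionally abbreviated 6.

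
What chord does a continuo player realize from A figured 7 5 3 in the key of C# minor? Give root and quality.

The figures 7 5 3 indicate a seventh chord in root position.
In root position the bass is the root, so the root is A.
The chord tones are A, C#, E, G#, giving A major seventh.

A major seventh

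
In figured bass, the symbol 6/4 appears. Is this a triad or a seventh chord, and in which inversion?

Intervals of 6/4 above the bass form a triad; the bass is the fifth, so this is second inversion.

triad, second inversion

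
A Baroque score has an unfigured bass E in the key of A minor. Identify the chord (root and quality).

E minor

An unfigured bass indicates a triad in root position.
In root position the bass is the root, so the root is E.
The chord tones are E, G, B, giving E minor.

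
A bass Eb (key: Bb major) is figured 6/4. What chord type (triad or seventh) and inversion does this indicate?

Intervals of 6/4 above the bass form a triad; the bass is the fifth, so this is second inversion.

triad, second inversion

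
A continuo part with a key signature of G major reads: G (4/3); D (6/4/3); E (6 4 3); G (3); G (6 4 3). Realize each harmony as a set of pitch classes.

G (6/4/3): G, B, C, E.
D (6/4/3): D, F#, G, B.
E (6/4/3): E, G, A, C.
G (5/3): G, B, D.
G (6/4/3): G, B, C, E.

G, B, C, E | D, F#, G, B | E, G, A, C | G, B, D | G, B, C, E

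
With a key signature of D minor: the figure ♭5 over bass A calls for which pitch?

Eb

Counting 4 letter steps above A lands on E; in D minor, that letter is E.
The b5 figure lowers it a semitone, giving Eb.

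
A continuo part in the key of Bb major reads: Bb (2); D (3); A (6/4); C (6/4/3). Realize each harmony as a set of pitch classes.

Bb, C, Eb, G | D, F, A | A, D, F | C, Eb, F, A

Bb (6/4/2): Bb, C, Eb, G.
D (5/3): D, F, A.
A (6/4): A, D, F.
C (6/4/3): C, Eb, F, A.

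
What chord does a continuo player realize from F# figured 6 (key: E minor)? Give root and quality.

D major

The figures 6 indicate a triad in first inversion.
In first inversion the root lies a sixth above the bass: a sixth above F# in E minor is D.
The chord tones are F#, A, D, giving D major.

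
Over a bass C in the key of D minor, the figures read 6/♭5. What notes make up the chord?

The written figures 6/♭5 are shorthand for 6/5/3: the 3 is implied.
A third above C in this key is E.
A fifth above C in this key is G, lowered to Gb by the flat.
A sixth above C in this key is A.

C, E, Gb, A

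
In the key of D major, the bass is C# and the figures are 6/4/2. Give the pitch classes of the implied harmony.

A second above C# in this key is D.
A fourth above C# in this key is F#.
A sixth above C# in this key is A.
Together with the bass C#, this spells D major seventh in third inversion.

C#, D, F#, A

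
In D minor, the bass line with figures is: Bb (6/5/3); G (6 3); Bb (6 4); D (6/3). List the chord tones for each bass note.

Bb (6/5/3): Bb, D, F, G.
G (6/3): G, Bb, E.
Bb (6/4): Bb, E, G.
D (6/3): D, F, Bb.

Bb, D, F, G | G, Bb, E | Bb, E, G | D, F, Bb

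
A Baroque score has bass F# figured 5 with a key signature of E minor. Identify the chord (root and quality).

The figures 5 indicate a triad in root position.
In root position the bass is the root, so the root is F#.
The chord tones are F#, A, C, giving F# diminished.

F# diminished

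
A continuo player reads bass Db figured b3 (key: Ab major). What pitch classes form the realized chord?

Db, Fb, Ab

The written figures b3 are shorthand for 5/3: the 5 is implied.
A third above Db in this key is F, lowered to Fb by the flat.
A fifth above Db in this key is Ab.
Together with the bass Db, this spells Db minor in root position.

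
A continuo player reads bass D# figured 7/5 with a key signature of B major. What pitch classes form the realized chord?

The written figures 7/5 are shorthand for 7/5/3: the 3 is implied.
A third above D# in this key is F#.
A fifth above D# in this key is A#.
A seventh above D# in this key is C#.
Together with the bass D#, this spells D# minor seventh in root position.

D#, F#, A#, C#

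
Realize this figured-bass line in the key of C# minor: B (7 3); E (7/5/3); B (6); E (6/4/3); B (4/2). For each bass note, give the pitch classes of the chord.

B, D#, F#, A | E, G#, B, D# | B, D#, G# | E, G#, A, C# | B, C#, E, G#

B (7/5/3): B, D#, F#, A.
E (7/5/3): E, G#, B, D#.
B (6/3): B, D#, G#.
E (6/4/3): E, G#, A, C#.
B (6/4/2): B, C#, E, G#.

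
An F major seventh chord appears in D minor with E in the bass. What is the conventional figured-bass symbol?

4/2

E is the seventh of F major seventh, so the chord is in third inversion.
A seventh chord in third inversion is figured 6/4/2, conventionally abbreviated 4/2.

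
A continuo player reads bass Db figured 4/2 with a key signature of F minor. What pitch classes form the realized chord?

Db, Eb, G, Bb

The written figures 4/2 are shorthand for 6/4/2: the 6 is implied.
A second above Db in this key is Eb.
A fourth above Db in this key is G.
A sixth above Db in this key is Bb.
Together with the bass Db, this spells Eb dominant seventh in third inversion.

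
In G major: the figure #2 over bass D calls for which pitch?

E#

Counting 1 letter step above D lands on E; in G major, that letter is E.
The #2 figure raises it a semitone, giving E#.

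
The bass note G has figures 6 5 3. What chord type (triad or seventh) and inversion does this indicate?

Intervals of 6/5/3 above the bass form a seventh chord; the bass is the third, so this is first inversion.

seventh chord, first inversion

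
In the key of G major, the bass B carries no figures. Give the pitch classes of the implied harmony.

An unfigured bass implies 5/3.
A third above B in this key is D.
A fifth above B in this key is F#.
Together with the bass B, this spells B minor in root position.

B, D, F#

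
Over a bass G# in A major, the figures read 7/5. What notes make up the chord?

The written figures 7/5 are shorthand for 7/5/3: the 3 is implied.
A third above G# in this key is B.
A fifth above G# in this key is D.
A seventh above G# in this key is F#.
Together with the bass G#, this spells G# half-diminished seventh in root position.

G#, B, D, F#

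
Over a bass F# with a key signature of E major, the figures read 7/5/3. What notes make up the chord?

A third above F# in this key is A.
A fifth above F# in this key is C#.
A seventh above F# in this key is E.
Together with the bass F#, this spells F# minor seventh in root position.

F#, A, C#, E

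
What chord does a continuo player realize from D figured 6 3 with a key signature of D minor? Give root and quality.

Bb major

The figures 6 3 indicate a triad in first inversion.
In first inversion the root lies a sixth above the bass: a sixth above D in D minor is Bb.
The chord tones are D, F, Bb, giving Bb major.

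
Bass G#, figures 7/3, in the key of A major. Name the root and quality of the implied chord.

G# half-diminished seventh

The figures 7/3 indicate a seventh chord in root position.
In root position the bass is the root, so the root is G#.
The chord tones are G#, B, D, F#, giving G# half-diminished seventh.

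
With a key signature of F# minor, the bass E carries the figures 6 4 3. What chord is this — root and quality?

The figures 6 4 3 indicate a seventh chord in second inversion.
In second inversion the root lies a fourth above the bass: a fourth above E in F# minor is A.
The chord tones are E, G#, A, C#, giving A major seventh.

A major seventh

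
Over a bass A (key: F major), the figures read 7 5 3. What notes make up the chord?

A, C, E, G

A third above A in this key is C.
A fifth above A in this key is E.
A seventh above A in this key is G.
Together with the bass A, this spells A minor seventh in root position.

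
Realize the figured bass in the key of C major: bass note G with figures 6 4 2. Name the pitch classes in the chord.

G, A, C, E

A second above G in this key is A.
A fourth above G in this key is C.
A sixth above G in this key is E.
Together with the bass G, this spells A minor seventh in third inversion.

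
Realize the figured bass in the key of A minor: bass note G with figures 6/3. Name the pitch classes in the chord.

A third above G in this key is B.
A sixth above G in this key is E.
Together with the bass G, this spells E minor in first inversion.

G, B, E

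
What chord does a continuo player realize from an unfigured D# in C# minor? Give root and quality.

D# diminished

An unfigured bass indicates a triad in root position.
In root position the bass is the root, so the root is D#.
The chord tones are D#, F#, A, giving D# diminished.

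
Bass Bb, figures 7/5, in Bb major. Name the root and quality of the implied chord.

The figures 7/5 indicate a seventh chord in root position.
In root position the bass is the root, so the root is Bb.
The chord tones are Bb, D, F, A, giving Bb major seventh.

Bb major seventh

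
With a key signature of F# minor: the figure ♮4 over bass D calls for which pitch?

Counting 3 letter steps above D lands on G; in F# minor, that letter is G#.
The ♮4 figure makes it natural, giving G.

G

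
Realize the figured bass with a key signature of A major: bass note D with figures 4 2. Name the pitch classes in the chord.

D, E, G#, B

The written figures 4 2 are shorthand for 6/4/2: the 6 is implied.
A second above D in this key is E.
A fourth above D in this key is G#.
A sixth above D in this key is B.
Together with the bass D, this spells E dominant seventh in third inversion.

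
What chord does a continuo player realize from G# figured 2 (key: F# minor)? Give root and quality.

The figures 2 indicate a seventh chord in third inversion.
In third inversion the root lies a second above the bass: a second above G# in F# minor is A.
The chord tones are G#, A, C#, E, giving A major seventh.

A major seventh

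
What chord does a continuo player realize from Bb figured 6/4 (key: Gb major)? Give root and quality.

The figures 6/4 indicate a triad in second inversion.
In second inversion the root lies a fourth above the bass: a fourth above Bb in Gb major is Eb.
The chord tones are Bb, Eb, Gb, giving Eb minor.

Eb minor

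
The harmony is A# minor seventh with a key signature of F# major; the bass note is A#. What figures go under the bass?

7

A# is the root of A# minor seventh, so the chord is in root position.
A seventh chord in root position is figured 7/5/3, conventionally abbreviated 7.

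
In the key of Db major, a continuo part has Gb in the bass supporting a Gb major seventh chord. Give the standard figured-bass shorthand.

Gb is the root of Gb major seventh, so the chord is in root position.
A seventh chord in root position is figured 7/5/3, conventionally abbreviated 7.

7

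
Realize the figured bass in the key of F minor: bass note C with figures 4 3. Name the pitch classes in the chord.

The written figures 4 3 are shorthand for 6/4/3: the 6 is implied.
A third above C in this key is Eb.
A fourth above C in this key is F.
A sixth above C in this key is Ab.
Together with the bass C, this spells F minor seventh in second inversion.

C, Eb, F, Ab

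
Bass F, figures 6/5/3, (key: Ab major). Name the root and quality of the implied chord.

The figures 6/5/3 indicate a seventh chord in first inversion.
In first inversion the root lies a sixth above the bass: a sixth above F in Ab major is Db.
The chord tones are F, Ab, C, Db, giving Db major seventh.

Db major seventh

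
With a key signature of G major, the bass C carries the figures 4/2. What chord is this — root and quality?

D dominant seventh

The figures 4/2 indicate a seventh chord in third inversion.
In third inversion the root lies a second above the bass: a second above C in G major is D.
The chord tones are C, D, F#, A, giving D dominant seventh.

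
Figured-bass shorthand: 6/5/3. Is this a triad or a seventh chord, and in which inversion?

seventh chord, first inversion

Intervals of 6/5/3 above the bass form a seventh chord; the bass is the third, so this is first inversion.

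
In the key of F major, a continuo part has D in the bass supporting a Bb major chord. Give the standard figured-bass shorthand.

D is the third of Bb major, so the chord is in first inversion.
A triad in first inversion is figured 6/3, conventionally abbreviated 6.

6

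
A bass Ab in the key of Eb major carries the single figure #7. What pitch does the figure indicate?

Counting 6 letter steps above Ab lands on G; in Eb major, that letter is G.
The #7 figure raises it a semitone, giving G#.

G#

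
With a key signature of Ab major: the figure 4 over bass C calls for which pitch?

F

Counting 3 letter steps above C lands on F; in Ab major, that letter is F.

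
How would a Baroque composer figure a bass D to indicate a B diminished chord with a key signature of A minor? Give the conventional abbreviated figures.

6

D is the third of B diminished, so the chord is in first inversion.
A triad in first inversion is figured 6/3, conventionally abbreviated 6.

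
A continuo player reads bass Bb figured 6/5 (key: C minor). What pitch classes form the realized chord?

The written figures 6/5 are shorthand for 6/5/3: the 3 is implied.
A third above Bb in this key is D.
A fifth above Bb in this key is F.
A sixth above Bb in this key is G.
Together with the bass Bb, this spells G minor seventh in first inversion.

Bb, D, F, G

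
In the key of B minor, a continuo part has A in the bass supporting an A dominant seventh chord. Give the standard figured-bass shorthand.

A is the root of A dominant seventh, so the chord is in root position.
A seventh chord in root position is figured 7/5/3, conventionally abbreviated 7.

7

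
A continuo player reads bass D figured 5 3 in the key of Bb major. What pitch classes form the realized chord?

D, F, A

A third above D in this key is F.
A fifth above D in this key is A.
Together with the bass D, this spells D minor in root position.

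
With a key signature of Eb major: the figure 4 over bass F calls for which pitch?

Bb

Counting 3 letter steps above F lands on B; in Eb major, that letter is Bb.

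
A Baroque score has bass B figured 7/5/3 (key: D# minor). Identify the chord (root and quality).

B major seventh

The figures 7/5/3 indicate a seventh chord in root position.
In root position the bass is the root, so the root is B.
The chord tones are B, D#, F#, A#, giving B major seventh.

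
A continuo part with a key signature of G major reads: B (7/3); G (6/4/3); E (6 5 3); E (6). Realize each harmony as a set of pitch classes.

B (7/5/3): B, D, F#, A.
G (6/4/3): G, B, C, E.
E (6/5/3): E, G, B, C.
E (6/3): E, G, C.

B, D, F#, A | G, B, C, E | E, G, B, C | E, G, C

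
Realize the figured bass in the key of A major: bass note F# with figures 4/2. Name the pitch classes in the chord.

F#, G#, B, D

The written figures 4/2 are shorthand for 6/4/2: the 6 is implied.
A second above F# in this key is G#.
A fourth above F# in this key is B.
A sixth above F# in this key is D.
Together with the bass F#, this spells G# half-diminished seventh in third inversion.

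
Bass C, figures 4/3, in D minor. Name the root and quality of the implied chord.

F major seventh

The figures 4/3 indicate a seventh chord in second inversion.
In second inversion the root lies a fourth above the bass: a fourth above C in D minor is F.
The chord tones are C, E, F, A, giving F major seventh.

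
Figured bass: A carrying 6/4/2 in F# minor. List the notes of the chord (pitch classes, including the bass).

A, B, D, F#

A second above A in this key is B.
A fourth above A in this key is D.
A sixth above A in this key is F#.
Together with the bass A, this spells B minor seventh in third inversion.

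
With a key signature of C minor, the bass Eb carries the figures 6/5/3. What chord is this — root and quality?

The figures 6/5/3 indicate a seventh chord in first inversion.
In first inversion the root lies a sixth above the bass: a sixth above Eb in C minor is C.
The chord tones are Eb, G, Bb, C, giving C minor seventh.

C minor seventh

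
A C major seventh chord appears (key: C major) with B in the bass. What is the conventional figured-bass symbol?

B is the seventh of C major seventh, so the chord is in third inversion.
A seventh chord in third inversion is figured 6/4/2, conventionally abbreviated 4/2.

4/2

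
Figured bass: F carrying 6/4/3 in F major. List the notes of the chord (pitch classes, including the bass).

F, A, Bb, D

A third above F in this key is A.
A fourth above F in this key is Bb.
A sixth above F in this key is D.
Together with the bass F, this spells Bb major seventh in second inversion.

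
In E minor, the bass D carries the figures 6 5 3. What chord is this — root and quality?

B minor seventh

The figures 6 5 3 indicate a seventh chord in first inversion.
In first inversion the root lies a sixth above the bass: a sixth above D in E minor is B.
The chord tones are D, F#, A, B, giving B minor seventh.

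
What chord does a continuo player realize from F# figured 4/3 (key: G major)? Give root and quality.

The figures 4/3 indicate a seventh chord in second inversion.
In second inversion the root lies a fourth above the bass: a fourth above F# in G major is B.
The chord tones are F#, A, B, D, giving B minor seventh.

B minor seventh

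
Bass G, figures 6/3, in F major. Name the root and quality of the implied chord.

E diminished

The figures 6/3 indicate a triad in first inversion.
In first inversion the root lies a sixth above the bass: a sixth above G in F major is E.
The chord tones are G, Bb, E, giving E diminished.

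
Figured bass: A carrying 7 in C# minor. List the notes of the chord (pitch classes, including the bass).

The written figures 7 are shorthand for 7/5/3: the 5/3 are implied.
A third above A in this key is C#.
A fifth above A in this key is E.
A seventh above A in this key is G#.
Together with the bass A, this spells A major seventh in root position.

A, C#, E, G#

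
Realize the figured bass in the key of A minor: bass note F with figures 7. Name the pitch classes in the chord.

The written figures 7 are shorthand for 7/5/3: the 5/3 are implied.
A third above F in this key is A.
A fifth above F in this key is C.
A seventh above F in this key is E.
Together with the bass F, this spells F major seventh in root position.

F, A, C, E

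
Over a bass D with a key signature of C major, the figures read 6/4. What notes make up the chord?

D, G, B

A fourth above D in this key is G.
A sixth above D in this key is B.
Together with the bass D, this spells G major in second inversion.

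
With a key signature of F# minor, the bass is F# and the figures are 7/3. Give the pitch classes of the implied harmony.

F#, A, C#, E

The written figures 7/3 are shorthand for 7/5/3: the 5 is implied.
A third above F# in this key is A.
A fifth above F# in this key is C#.
A seventh above F# in this key is E.
Together with the bass F#, this spells F# minor seventh in root position.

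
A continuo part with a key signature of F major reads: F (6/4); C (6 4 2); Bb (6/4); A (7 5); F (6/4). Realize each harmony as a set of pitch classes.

F, Bb, D | C, D, F, A | Bb, E, G | A, C, E, G | F, Bb, D

F (6/4): F, Bb, D.
C (6/4/2): C, D, F, A.
Bb (6/4): Bb, E, G.
A (7/5/3): A, C, E, G.
F (6/4): F, Bb, D.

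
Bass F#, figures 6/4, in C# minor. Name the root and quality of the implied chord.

The figures 6/4 indicate a triad in second inversion.
In second inversion the root lies a fourth above the bass: a fourth above F# in C# minor is B.
The chord tones are F#, B, D#, giving B major.

B major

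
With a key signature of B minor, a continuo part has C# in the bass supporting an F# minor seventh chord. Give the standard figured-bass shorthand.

4/3

C# is the fifth of F# minor seventh, so the chord is in second inversion.
A seventh chord in second inversion is figured 6/4/3, conventionally abbreviated 4/3.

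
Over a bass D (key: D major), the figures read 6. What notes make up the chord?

D, F#, B

The written figures 6 are shorthand for 6/3: the 3 is implied.
A third above D in this key is F#.
A sixth above D in this key is B.
Together with the bass D, this spells B minor in first inversion.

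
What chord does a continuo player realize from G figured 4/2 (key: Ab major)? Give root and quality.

The figures 4/2 indicate a seventh chord in third inversion.
In third inversion the root lies a second above the bass: a second above G in Ab major is Ab.
The chord tones are G, Ab, C, Eb, giving Ab major seventh.

Ab major seventh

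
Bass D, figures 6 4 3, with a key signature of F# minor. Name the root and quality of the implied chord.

The figures 6 4 3 indicate a seventh chord in second inversion.
In second inversion the root lies a fourth above the bass: a fourth above D in F# minor is G#.
The chord tones are D, F#, G#, B, giving G# half-diminished seventh.

G# half-diminished seventh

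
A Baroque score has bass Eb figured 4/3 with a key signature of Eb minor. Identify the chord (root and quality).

The figures 4/3 indicate a seventh chord in second inversion.
In second inversion the root lies a fourth above the bass: a fourth above Eb in Eb minor is Ab.
The chord tones are Eb, Gb, Ab, Cb, giving Ab minor seventh.

Ab minor seventh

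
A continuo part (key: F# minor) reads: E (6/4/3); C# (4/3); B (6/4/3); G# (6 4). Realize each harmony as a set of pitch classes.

E, G#, A, C# | C#, E, F#, A | B, D, E, G# | G#, C#, E

E (6/4/3): E, G#, A, C#.
C# (6/4/3): C#, E, F#, A.
B (6/4/3): B, D, E, G#.
G# (6/4): G#, C#, E.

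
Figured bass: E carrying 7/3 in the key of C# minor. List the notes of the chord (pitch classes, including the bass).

E, G#, B, D#

The written figures 7/3 are shorthand for 7/5/3: the 5 is implied.
A third above E in this key is G#.
A fifth above E in this key is B.
A seventh above E in this key is D#.
Together with the bass E, this spells E major seventh in root position.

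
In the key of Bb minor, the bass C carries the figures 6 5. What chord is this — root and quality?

Ab dominant seventh

The figures 6 5 indicate a seventh chord in first inversion.
In first inversion the root lies a sixth above the bass: a sixth above C in Bb minor is Ab.
The chord tones are C, Eb, Gb, Ab, giving Ab dominant seventh.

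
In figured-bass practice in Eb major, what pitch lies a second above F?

Counting 1 letter step above F lands on G; in Eb major, that letter is G.

G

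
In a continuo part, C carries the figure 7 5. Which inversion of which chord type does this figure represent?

7 5 is shorthand for 7/5/3.
Intervals of 7/5/3 above the bass form a seventh chord; the bass is the root, so this is root position.

seventh chord, root position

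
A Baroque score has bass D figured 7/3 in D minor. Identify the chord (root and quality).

The figures 7/3 indicate a seventh chord in root position.
In root position the bass is the root, so the root is D.
The chord tones are D, F, A, C, giving D minor seventh.

D minor seventh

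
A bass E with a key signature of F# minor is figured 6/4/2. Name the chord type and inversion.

seventh chord, third inversion

Intervals of 6/4/2 above the bass form a seventh chord; the bass is the seventh, so this is third inversion.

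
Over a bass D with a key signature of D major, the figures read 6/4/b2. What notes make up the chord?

D, Eb, G, B

A second above D in this key is E, lowered to Eb by the flat.
A fourth above D in this key is G.
A sixth above D in this key is B.
Together with the bass D, this spells Eb augmented major seventh in third inversion.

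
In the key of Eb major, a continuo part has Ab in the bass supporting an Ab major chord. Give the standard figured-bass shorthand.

no figures

Ab is the root of Ab major, so the chord is in root position.
A triad in root position is figured 5/3, conventionally abbreviated (no figures — root-position triad).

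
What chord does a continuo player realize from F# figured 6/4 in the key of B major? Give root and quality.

B major

The figures 6/4 indicate a triad in second inversion.
In second inversion the root lies a fourth above the bass: a fourth above F# in B major is B.
The chord tones are F#, B, D#, giving B major.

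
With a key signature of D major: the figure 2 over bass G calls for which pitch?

A

Counting 1 letter step above G lands on A; in D major, that letter is A.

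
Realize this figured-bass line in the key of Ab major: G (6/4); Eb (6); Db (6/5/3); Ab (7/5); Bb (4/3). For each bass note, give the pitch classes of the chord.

G, C, Eb | Eb, G, C | Db, F, Ab, Bb | Ab, C, Eb, G | Bb, Db, Eb, G

G (6/4): G, C, Eb.
Eb (6/3): Eb, G, C.
Db (6/5/3): Db, F, Ab, Bb.
Ab (7/5/3): Ab, C, Eb, G.
Bb (6/4/3): Bb, Db, Eb, G.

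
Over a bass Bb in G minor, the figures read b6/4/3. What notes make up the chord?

Bb, D, Eb, Gb

A third above Bb in this key is D.
A fourth above Bb in this key is Eb.
A sixth above Bb in this key is G, lowered to Gb by the flat.
Together with the bass Bb, this spells Eb minor-major seventh in second inversion.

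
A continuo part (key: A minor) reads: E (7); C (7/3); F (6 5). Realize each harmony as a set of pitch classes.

E, G, B, D | C, E, G, B | F, A, C, D

E (7/5/3): E, G, B, D.
C (7/5/3): C, E, G, B.
F (6/5/3): F, A, C, D.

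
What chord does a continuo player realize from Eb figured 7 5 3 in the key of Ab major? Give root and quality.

The figures 7 5 3 indicate a seventh chord in root position.
In root position the bass is the root, so the root is Eb.
The chord tones are Eb, G, Bb, Db, giving Eb dominant seventh.

Eb dominant seventh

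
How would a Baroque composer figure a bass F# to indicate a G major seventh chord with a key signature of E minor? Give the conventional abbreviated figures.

4/2

F# is the seventh of G major seventh, so the chord is in third inversion.
A seventh chord in third inversion is figured 6/4/2, conventionally abbreviated 4/2.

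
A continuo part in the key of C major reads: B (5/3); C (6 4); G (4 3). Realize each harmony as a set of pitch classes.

B, D, F | C, F, A | G, B, C, E

B (5/3): B, D, F.
C (6/4): C, F, A.
G (6/4/3): G, B, C, E.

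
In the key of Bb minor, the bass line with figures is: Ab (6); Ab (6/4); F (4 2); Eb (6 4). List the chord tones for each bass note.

Ab, C, F | Ab, Db, F | F, Gb, Bb, Db | Eb, Ab, C

Ab (6/3): Ab, C, F.
Ab (6/4): Ab, Db, F.
F (6/4/2): F, Gb, Bb, Db.
Eb (6/4): Eb, Ab, C.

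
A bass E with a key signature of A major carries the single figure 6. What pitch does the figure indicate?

C#

Counting 5 letter steps above E lands on C; in A major, that letter is C#.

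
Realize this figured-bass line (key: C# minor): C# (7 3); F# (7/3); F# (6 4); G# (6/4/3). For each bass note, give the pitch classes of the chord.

C# (7/5/3): C#, E, G#, B.
F# (7/5/3): F#, A, C#, E.
F# (6/4): F#, B, D#.
G# (6/4/3): G#, B, C#, E.

C#, E, G#, B | F#, A, C#, E | F#, B, D# | G#, B, C#, E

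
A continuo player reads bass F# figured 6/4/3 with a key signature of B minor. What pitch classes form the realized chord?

F#, A, B, D

A third above F# in this key is A.
A fourth above F# in this key is B.
A sixth above F# in this key is D.
Together with the bass F#, this spells B minor seventh in second inversion.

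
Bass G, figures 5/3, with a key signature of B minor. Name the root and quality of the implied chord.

The figures 5/3 indicate a triad in root position.
In root position the bass is the root, so the root is G.
The chord tones are G, B, D, giving G major.

G major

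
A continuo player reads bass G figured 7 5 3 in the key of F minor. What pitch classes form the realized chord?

A third above G in this key is Bb.
A fifth above G in this key is Db.
A seventh above G in this key is F.
Together with the bass G, this spells G half-diminished seventh in root position.

G, Bb, Db, F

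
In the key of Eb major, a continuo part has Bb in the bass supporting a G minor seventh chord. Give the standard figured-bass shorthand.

Bb is the third of G minor seventh, so the chord is in first inversion.
A seventh chord in first inversion is figured 6/5/3, conventionally abbreviated 6/5.

6/5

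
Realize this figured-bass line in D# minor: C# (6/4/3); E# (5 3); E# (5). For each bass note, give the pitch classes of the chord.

C#, E#, F#, A# | E#, G#, B | E#, G#, B

C# (6/4/3): C#, E#, F#, A#.
E# (5/3): E#, G#, B.
E# (5/3): E#, G#, B.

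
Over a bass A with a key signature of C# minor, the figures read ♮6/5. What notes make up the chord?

The written figures ♮6/5 are shorthand for 6/5/3: the 3 is implied.
A third above A in this key is C#.
A fifth above A in this key is E.
A sixth above A in this key is F#, made natural (F) by the ♮ figure.
Together with the bass A, this spells F augmented major seventh in first inversion.

A, C#, E, F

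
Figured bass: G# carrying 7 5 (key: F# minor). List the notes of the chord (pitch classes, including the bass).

G#, B, D, F#

The written figures 7 5 are shorthand for 7/5/3: the 3 is implied.
A third above G# in this key is B.
A fifth above G# in this key is D.
A seventh above G# in this key is F#.
Together with the bass G#, this spells G# half-diminished seventh in root position.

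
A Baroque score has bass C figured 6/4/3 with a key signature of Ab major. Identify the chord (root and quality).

F minor seventh

The figures 6/4/3 indicate a seventh chord in second inversion.
In second inversion the root lies a fourth above the bass: a fourth above C in Ab major is F.
The chord tones are C, Eb, F, Ab, giving F minor seventh.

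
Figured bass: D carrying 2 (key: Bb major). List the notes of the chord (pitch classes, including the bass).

D, Eb, G, Bb

The written figures 2 are shorthand for 6/4/2: the 6/4 are implied.
A second above D in this key is Eb.
A fourth above D in this key is G.
A sixth above D in this key is Bb.
Together with the bass D, this spells Eb major seventh in third inversion.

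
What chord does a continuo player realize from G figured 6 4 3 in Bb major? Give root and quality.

The figures 6 4 3 indicate a seventh chord in second inversion.
In second inversion the root lies a fourth above the bass: a fourth above G in Bb major is C.
The chord tones are G, Bb, C, Eb, giving C minor seventh.

C minor seventh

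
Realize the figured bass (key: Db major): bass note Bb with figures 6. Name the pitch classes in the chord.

Bb, Db, Gb

The written figures 6 are shorthand for 6/3: the 3 is implied.
A third above Bb in this key is Db.
A sixth above Bb in this key is Gb.
Together with the bass Bb, this spells Gb major in first inversion.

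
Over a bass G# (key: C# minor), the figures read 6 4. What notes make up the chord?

G#, C#, E

A fourth above G# in this key is C#.
A sixth above G# in this key is E.
Together with the bass G#, this spells C# minor in second inversion.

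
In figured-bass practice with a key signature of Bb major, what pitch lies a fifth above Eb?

Counting 4 letter steps above Eb lands on B; in Bb major, that letter is Bb.

Bb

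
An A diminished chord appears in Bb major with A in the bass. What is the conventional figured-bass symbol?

no figures

A is the root of A diminished, so the chord is in root position.
A triad in root position is figured 5/3, conventionally abbreviated (no figures — root-position triad).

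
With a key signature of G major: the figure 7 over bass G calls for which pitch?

F#

Counting 6 letter steps above G lands on F; in G major, that letter is F#.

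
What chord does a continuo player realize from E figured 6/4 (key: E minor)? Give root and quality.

The figures 6/4 indicate a triad in second inversion.
In second inversion the root lies a fourth above the bass: a fourth above E in E minor is A.
The chord tones are E, A, C, giving A minor.

A minor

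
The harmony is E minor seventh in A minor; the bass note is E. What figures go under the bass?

E is the root of E minor seventh, so the chord is in root position.
A seventh chord in root position is figured 7/5/3, conventionally abbreviated 7.

7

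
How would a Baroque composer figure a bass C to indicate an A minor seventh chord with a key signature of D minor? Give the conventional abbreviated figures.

6/5

C is the third of A minor seventh, so the chord is in first inversion.
A seventh chord in first inversion is figured 6/5/3, conventionally abbreviated 6/5.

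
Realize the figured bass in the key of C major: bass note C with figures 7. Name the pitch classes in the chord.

C, E, G, B

The written figures 7 are shorthand for 7/5/3: the 5/3 are implied.
A third above C in this key is E.
A fifth above C in this key is G.
A seventh above C in this key is B.
Together with the bass C, this spells C major seventh in root position.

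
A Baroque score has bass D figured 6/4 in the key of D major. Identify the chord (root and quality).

The figures 6/4 indicate a triad in second inversion.
In second inversion the root lies a fourth above the bass: a fourth above D in D major is G.
The chord tones are D, G, B, giving G major.

G major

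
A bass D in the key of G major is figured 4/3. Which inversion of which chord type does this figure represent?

seventh chord, second inversion

4/3 is shorthand for 6/4/3.
Intervals of 6/4/3 above the bass form a seventh chord; the bass is the fifth, so this is second inversion.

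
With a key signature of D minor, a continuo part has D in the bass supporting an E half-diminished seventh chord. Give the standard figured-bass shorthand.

D is the seventh of E half-diminished seventh, so the chord is in third inversion.
A seventh chord in third inversion is figured 6/4/2, conventionally abbreviated 4/2.

4/2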